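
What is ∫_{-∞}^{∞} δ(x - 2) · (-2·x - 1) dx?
-5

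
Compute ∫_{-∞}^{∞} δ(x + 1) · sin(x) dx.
- \sin{\left(1 \right)}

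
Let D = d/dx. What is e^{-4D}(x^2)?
x^{2} - 8 x + 16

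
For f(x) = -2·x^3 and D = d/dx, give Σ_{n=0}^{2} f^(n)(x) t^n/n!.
2 x \left(- 3 t^{2} - 3 t x - x^{2}\right)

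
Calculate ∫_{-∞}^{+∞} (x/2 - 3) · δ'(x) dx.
- \frac{1}{2}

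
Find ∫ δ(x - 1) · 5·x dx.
5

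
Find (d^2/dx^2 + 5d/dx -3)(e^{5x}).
47 e^{5 x}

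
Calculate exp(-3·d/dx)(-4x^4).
- 4 x^{4} + 48 x^{3} - 216 x^{2} + 432 x - 324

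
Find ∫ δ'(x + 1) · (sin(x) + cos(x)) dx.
- \sin{\left(1 \right)} - \cos{\left(1 \right)}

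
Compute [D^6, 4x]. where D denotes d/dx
24D^{5}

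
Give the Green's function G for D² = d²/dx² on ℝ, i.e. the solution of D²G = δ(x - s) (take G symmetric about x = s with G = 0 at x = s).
\frac{|x - s|}{2}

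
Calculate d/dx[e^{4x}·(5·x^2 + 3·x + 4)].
\left(20 x^{2} + 22 x + 19\right) e^{4 x}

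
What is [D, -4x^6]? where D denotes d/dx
- 24 x^{5}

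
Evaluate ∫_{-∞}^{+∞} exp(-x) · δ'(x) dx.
1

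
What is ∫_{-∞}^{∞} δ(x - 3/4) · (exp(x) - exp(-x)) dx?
2 \sinh{\left(\frac{3}{4} \right)}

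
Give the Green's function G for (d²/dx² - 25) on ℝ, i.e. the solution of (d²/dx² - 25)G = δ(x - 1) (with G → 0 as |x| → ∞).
-\frac{e^{-5|x - 1|}}{10}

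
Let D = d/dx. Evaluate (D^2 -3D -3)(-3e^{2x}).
15 e^{2 x}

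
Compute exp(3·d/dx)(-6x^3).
- 6 x^{3} - 54 x^{2} - 162 x - 162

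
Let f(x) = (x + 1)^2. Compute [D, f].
2 x + 2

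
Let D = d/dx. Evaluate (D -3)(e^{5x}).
2 e^{5 x}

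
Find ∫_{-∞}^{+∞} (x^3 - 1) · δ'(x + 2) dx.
-12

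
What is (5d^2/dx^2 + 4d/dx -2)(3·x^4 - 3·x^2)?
- 6 x^{4} + 48 x^{3} + 186 x^{2} - 24 x - 30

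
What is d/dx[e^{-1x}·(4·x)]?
4 \left(1 - x\right) e^{- x}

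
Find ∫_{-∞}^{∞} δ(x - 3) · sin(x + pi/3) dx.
\sin{\left(\frac{\pi}{3} + 3 \right)}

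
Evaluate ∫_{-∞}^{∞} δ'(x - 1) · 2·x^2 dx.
-4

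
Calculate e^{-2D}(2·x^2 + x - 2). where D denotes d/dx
2 x^{2} - 7 x + 4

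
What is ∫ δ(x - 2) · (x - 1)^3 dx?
1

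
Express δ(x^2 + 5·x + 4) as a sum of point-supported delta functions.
\frac{\delta(x + 4) + \delta(x + 1)}{3}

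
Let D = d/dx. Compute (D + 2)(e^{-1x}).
e^{- x}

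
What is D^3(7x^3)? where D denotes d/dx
42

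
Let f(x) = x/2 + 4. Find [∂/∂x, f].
\frac{1}{2}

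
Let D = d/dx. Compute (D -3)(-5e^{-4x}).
35 e^{- 4 x}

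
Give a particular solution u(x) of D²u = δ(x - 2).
\frac{|x - 2|}{2}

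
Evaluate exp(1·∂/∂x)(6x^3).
6 x^{3} + 18 x^{2} + 18 x + 6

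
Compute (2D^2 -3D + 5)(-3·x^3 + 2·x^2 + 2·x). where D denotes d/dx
- 15 x^{3} + 37 x^{2} - 38 x + 2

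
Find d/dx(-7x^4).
- 28 x^{3}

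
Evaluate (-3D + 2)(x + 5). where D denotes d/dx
2 x + 7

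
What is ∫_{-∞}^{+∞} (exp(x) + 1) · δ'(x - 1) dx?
- e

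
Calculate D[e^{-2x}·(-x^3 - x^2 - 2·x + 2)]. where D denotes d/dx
\left(2 x^{3} - x^{2} + 2 x - 6\right) e^{- 2 x}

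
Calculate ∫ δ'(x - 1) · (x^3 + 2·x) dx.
-5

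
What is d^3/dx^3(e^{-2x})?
- 8 e^{- 2 x}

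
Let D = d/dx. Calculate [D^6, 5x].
30D^{5}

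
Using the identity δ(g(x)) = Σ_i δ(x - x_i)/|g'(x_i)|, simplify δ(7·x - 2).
\frac{\delta(x - 2/7)}{7}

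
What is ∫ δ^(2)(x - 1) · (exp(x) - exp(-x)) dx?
2 \sinh{\left(1 \right)}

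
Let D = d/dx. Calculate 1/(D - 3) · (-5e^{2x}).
5 e^{2 x}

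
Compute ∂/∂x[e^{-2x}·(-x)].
\left(2 x - 1\right) e^{- 2 x}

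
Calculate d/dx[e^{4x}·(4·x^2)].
8 x \left(2 x + 1\right) e^{4 x}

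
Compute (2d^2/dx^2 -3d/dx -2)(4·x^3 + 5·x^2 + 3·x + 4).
- 8 x^{3} - 46 x^{2} + 12 x + 3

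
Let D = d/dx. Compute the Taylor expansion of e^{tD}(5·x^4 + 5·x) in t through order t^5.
5 t^{4} + 20 t^{3} x + 30 t^{2} x^{2} + 5 t \left(4 x^{3} + 1\right) + 5 x^{4} + 5 x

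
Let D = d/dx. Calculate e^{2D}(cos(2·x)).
\cos{\left(2 x + 4 \right)}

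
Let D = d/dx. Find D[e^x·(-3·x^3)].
3 x^{2} \left(- x - 3\right) e^{x}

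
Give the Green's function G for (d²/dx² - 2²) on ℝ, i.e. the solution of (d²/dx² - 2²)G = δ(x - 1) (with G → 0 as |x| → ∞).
-\frac{e^{-2|x - 1|}}{4}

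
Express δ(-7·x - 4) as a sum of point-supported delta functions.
\frac{\delta(x + 4/7)}{7}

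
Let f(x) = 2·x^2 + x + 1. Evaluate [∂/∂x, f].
4 x + 1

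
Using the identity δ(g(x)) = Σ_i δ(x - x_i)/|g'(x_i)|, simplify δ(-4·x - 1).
\frac{\delta(x + 1/4)}{4}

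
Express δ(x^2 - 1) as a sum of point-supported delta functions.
\frac{\delta(x - 1) + \delta(x + 1)}{2}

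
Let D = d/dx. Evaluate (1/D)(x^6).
\frac{x^{7}}{7}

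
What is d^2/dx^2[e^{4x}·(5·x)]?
\left(80 x + 40\right) e^{4 x}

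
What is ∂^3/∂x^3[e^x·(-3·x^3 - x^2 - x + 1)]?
\left(- 3 x^{3} - 28 x^{2} - 61 x - 26\right) e^{x}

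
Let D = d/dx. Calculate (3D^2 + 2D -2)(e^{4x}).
54 e^{4 x}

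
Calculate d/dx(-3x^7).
- 21 x^{6}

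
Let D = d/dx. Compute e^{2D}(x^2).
x^{2} + 4 x + 4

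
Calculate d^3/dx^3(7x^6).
840 x^{3}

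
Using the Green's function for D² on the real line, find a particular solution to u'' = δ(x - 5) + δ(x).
\frac{|x - 5|}{2} + \frac{|x|}{2}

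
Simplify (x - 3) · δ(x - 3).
0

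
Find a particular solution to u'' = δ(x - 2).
\frac{|x - 2|}{2}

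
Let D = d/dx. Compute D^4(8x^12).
95040 x^{8}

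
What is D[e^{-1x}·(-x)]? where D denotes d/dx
\left(x - 1\right) e^{- x}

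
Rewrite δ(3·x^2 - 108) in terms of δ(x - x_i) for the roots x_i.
\frac{\delta(x - 6) + \delta(x + 6)}{36}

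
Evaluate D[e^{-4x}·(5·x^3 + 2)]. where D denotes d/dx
\left(- 20 x^{3} + 15 x^{2} - 8\right) e^{- 4 x}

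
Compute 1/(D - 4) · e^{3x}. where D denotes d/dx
- e^{3 x}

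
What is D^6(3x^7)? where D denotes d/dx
15120 x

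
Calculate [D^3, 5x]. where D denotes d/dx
15D^{2}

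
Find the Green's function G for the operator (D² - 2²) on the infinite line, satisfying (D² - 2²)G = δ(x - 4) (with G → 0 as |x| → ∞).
-\frac{e^{-2|x - 4|}}{4}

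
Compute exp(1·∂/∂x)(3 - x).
2 - x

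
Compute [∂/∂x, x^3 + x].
3 x^{2} + 1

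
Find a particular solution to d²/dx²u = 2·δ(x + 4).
|x + 4|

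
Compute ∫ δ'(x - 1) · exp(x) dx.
- e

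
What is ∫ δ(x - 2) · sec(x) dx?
\sec{\left(2 \right)}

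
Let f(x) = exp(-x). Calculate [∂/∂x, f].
- e^{- x}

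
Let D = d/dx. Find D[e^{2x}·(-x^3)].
x^{2} \left(- 2 x - 3\right) e^{2 x}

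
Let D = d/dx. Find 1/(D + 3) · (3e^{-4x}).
- 3 e^{- 4 x}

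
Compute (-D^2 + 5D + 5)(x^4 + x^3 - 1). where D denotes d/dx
5 x^{4} + 25 x^{3} + 3 x^{2} - 6 x - 5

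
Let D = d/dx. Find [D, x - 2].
1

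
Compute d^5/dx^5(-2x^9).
- 30240 x^{4}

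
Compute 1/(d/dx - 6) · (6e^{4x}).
- 3 e^{4 x}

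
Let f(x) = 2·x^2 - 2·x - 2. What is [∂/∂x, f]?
4 x - 2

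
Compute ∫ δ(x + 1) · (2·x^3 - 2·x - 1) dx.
-1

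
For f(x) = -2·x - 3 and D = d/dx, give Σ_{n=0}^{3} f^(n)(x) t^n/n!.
- 2 t - 2 x - 3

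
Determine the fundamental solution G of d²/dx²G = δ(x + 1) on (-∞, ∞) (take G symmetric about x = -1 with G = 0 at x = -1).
\frac{|x + 1|}{2}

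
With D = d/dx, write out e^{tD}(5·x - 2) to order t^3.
5 t + 5 x - 2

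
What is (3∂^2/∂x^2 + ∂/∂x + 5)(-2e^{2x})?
- 38 e^{2 x}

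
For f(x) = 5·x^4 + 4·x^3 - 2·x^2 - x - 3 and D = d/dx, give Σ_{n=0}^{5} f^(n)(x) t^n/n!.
5 t^{4} + t^{3} \left(20 x + 4\right) + t^{2} \left(30 x^{2} + 12 x - 2\right) + t \left(20 x^{3} + 12 x^{2} - 4 x - 1\right) + 5 x^{4} + 4 x^{3} - 2 x^{2} - x - 3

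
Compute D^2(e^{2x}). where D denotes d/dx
4 e^{2 x}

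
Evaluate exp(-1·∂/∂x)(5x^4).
5 x^{4} - 20 x^{3} + 30 x^{2} - 20 x + 5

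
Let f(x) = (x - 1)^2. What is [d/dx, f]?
2 x - 2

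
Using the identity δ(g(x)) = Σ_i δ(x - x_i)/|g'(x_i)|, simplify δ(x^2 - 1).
\frac{\delta(x - 1) + \delta(x + 1)}{2}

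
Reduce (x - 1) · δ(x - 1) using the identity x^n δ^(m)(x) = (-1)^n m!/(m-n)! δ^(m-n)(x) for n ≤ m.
0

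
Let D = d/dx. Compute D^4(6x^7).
5040 x^{3}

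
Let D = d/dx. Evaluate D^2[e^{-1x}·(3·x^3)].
3 x \left(x^{2} - 6 x + 6\right) e^{- x}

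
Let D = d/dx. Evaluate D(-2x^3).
- 6 x^{2}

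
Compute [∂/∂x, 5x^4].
20 x^{3}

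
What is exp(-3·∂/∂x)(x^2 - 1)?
x^{2} - 6 x + 8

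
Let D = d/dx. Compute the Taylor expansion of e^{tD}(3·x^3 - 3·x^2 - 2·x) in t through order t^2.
t^{2} \left(9 x - 3\right) - t \left(- 9 x^{2} + 6 x + 2\right) + 3 x^{3} - 3 x^{2} - 2 x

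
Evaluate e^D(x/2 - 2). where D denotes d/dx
\frac{x}{2} - \frac{3}{2}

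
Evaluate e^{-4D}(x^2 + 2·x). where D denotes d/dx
x^{2} - 6 x + 8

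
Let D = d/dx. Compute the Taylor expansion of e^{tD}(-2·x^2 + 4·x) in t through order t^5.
- 2 t^{2} - 4 t \left(x - 1\right) - 2 x^{2} + 4 x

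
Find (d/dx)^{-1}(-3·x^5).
- \frac{x^{6}}{2}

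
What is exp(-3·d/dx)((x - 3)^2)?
x^{2} - 12 x + 36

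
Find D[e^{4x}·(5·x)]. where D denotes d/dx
\left(20 x + 5\right) e^{4 x}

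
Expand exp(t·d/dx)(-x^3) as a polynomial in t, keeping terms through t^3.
- t^{3} - 3 t^{2} x - 3 t x^{2} - x^{3}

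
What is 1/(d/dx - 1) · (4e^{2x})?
4 e^{2 x}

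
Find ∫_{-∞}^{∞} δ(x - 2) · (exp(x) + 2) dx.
2 + e^{2}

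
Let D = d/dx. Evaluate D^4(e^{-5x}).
625 e^{- 5 x}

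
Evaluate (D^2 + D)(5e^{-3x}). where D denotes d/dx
30 e^{- 3 x}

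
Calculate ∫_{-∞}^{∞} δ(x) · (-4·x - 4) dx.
-4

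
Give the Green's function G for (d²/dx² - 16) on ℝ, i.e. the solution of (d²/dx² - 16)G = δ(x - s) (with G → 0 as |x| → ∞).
-\frac{e^{-4|x-s|}}{8}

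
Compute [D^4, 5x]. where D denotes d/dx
20D^{3}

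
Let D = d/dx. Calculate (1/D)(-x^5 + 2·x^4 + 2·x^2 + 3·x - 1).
- \frac{x^{6}}{6} + \frac{2 x^{5}}{5} + \frac{2 x^{3}}{3} + \frac{3 x^{2}}{2} - x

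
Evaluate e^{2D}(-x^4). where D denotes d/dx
- x^{4} - 8 x^{3} - 24 x^{2} - 32 x - 16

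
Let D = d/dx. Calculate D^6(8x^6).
5760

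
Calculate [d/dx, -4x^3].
- 12 x^{2}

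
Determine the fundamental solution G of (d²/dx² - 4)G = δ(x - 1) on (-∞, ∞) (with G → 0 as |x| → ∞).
-\frac{e^{-2|x - 1|}}{4}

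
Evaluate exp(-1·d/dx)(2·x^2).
2 x^{2} - 4 x + 2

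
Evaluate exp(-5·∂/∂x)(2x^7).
2 x^{7} - 70 x^{6} + 1050 x^{5} - 8750 x^{4} + 43750 x^{3} - 131250 x^{2} + 218750 x - 156250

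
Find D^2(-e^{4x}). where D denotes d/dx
- 16 e^{4 x}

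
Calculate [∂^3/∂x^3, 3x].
9\frac{d^{2}}{dx^{2}}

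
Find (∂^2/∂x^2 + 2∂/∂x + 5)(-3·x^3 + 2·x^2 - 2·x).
x \left(- 15 x^{2} - 8 x - 20\right)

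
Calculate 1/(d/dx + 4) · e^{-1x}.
\frac{e^{- x}}{3}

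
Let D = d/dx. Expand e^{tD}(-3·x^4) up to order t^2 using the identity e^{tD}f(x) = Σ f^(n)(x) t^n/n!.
3 x^{2} \left(- 6 t^{2} - 4 t x - x^{2}\right)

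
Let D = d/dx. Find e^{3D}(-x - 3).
- x - 6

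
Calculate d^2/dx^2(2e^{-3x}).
18 e^{- 3 x}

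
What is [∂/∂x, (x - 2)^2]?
2 x - 4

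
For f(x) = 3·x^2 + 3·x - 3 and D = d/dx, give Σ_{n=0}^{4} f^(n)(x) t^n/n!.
3 t^{2} + 3 t \left(2 x + 1\right) + 3 x^{2} + 3 x - 3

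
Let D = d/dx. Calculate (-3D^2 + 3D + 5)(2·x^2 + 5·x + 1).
10 x^{2} + 37 x + 8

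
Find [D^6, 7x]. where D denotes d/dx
42D^{5}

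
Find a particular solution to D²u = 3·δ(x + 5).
\frac{3|x + 5|}{2}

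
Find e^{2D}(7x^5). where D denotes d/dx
7 x^{5} + 70 x^{4} + 280 x^{3} + 560 x^{2} + 560 x + 224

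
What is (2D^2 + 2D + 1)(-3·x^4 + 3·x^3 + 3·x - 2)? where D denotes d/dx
- 3 x^{4} - 21 x^{3} - 54 x^{2} + 39 x + 4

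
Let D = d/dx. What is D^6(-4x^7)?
- 20160 x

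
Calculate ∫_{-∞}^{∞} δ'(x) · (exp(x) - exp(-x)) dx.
-2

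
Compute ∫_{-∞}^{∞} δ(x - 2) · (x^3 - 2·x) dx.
4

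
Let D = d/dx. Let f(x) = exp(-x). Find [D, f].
- e^{- x}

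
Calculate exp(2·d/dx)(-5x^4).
- 5 x^{4} - 40 x^{3} - 120 x^{2} - 160 x - 80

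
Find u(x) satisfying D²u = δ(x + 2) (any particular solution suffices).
\frac{|x + 2|}{2}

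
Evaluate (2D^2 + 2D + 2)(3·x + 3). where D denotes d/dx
6 x + 12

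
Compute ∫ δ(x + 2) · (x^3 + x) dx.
-10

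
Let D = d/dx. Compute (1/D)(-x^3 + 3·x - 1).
- \frac{x^{4}}{4} + \frac{3 x^{2}}{2} - x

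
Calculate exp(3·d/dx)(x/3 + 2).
\frac{x}{3} + 3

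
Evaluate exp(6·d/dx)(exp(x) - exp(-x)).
2 \sinh{\left(x + 6 \right)}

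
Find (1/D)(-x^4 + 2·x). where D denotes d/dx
- \frac{x^{5}}{5} + x^{2}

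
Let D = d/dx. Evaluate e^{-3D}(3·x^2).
3 x^{2} - 18 x + 27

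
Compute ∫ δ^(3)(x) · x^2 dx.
0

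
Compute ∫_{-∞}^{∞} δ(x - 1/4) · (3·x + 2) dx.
\frac{11}{4}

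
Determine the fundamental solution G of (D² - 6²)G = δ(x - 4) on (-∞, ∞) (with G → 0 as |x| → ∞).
-\frac{e^{-6|x - 4|}}{12}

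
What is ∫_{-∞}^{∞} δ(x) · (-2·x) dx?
0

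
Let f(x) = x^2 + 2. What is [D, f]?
2 x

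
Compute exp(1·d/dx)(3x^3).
3 x^{3} + 9 x^{2} + 9 x + 3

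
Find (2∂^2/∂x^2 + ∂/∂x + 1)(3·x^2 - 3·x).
3 x^{2} + 3 x + 9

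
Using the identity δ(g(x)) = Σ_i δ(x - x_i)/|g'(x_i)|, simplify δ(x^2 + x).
\frac{\delta(x + 1) + \delta(x)}{1}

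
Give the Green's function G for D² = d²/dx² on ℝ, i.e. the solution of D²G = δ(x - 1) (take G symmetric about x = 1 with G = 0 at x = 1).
\frac{|x - 1|}{2}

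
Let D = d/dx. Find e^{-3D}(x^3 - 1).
x^{3} - 9 x^{2} + 27 x - 28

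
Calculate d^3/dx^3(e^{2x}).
8 e^{2 x}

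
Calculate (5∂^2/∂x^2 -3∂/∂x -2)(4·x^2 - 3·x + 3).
- 8 x^{2} - 18 x + 43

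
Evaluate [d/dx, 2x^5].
10 x^{4}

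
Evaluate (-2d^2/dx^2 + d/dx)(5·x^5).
25 x^{3} \left(x - 8\right)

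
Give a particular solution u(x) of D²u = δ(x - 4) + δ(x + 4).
\frac{|x - 4|}{2} + \frac{|x + 4|}{2}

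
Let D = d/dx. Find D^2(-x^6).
- 30 x^{4}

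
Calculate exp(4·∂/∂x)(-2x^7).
- 2 x^{7} - 56 x^{6} - 672 x^{5} - 4480 x^{4} - 17920 x^{3} - 43008 x^{2} - 57344 x - 32768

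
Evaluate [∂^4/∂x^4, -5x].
-20\frac{d^{3}}{dx^{3}}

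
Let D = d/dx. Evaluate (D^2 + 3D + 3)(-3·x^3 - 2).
- 9 x^{3} - 27 x^{2} - 18 x - 6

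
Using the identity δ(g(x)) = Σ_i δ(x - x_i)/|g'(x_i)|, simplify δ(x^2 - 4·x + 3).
\frac{\delta(x - 3) + \delta(x - 1)}{2}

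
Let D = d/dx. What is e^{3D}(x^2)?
x^{2} + 6 x + 9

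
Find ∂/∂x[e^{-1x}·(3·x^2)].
3 x \left(2 - x\right) e^{- x}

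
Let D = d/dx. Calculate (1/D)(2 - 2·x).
- x^{2} + 2 x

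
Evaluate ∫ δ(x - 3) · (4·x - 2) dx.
10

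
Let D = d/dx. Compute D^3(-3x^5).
- 180 x^{2}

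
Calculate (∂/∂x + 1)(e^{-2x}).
- e^{- 2 x}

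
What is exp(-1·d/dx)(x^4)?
x^{4} - 4 x^{3} + 6 x^{2} - 4 x + 1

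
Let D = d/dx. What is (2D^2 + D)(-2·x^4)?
8 x^{2} \left(- x - 6\right)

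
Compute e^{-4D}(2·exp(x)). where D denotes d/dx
2 e^{x - 4}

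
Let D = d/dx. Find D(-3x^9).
- 27 x^{8}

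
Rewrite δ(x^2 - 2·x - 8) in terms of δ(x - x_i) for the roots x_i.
\frac{\delta(x - 4) + \delta(x + 2)}{6}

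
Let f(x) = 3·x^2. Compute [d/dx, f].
6 x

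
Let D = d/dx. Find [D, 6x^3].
18 x^{2}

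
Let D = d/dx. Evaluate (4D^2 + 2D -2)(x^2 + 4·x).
- 2 x^{2} - 4 x + 16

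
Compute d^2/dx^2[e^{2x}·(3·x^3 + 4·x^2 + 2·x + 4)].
\left(12 x^{3} + 52 x^{2} + 58 x + 32\right) e^{2 x}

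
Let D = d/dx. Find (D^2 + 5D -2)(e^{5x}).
48 e^{5 x}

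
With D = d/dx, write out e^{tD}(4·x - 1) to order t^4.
4 t + 4 x - 1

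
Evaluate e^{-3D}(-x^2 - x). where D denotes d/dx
- x^{2} + 5 x - 6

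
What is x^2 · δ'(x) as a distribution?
0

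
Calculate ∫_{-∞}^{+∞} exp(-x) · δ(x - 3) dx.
e^{-3}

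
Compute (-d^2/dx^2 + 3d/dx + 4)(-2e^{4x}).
0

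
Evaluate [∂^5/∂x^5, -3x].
-15\frac{d^{4}}{dx^{4}}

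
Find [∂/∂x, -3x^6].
- 18 x^{5}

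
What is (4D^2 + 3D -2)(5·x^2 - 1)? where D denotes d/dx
- 10 x^{2} + 30 x + 42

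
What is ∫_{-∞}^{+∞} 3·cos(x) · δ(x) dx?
3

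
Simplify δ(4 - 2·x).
\frac{\delta(x - 2)}{2}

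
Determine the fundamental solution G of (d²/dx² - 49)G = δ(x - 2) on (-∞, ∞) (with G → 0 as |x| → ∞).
-\frac{e^{-7|x - 2|}}{14}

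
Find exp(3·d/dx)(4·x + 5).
4 x + 17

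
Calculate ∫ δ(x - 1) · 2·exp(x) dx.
2 e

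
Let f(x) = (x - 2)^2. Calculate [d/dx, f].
2 x - 4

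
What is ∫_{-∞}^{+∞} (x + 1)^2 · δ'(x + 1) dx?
0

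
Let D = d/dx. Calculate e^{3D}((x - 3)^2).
x^{2}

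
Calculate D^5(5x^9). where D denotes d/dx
75600 x^{4}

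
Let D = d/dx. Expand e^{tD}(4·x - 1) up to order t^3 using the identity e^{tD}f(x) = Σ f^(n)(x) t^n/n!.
4 t + 4 x - 1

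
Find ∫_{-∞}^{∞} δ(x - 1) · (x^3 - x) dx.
0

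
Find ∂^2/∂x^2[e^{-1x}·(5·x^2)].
5 \left(x^{2} - 4 x + 2\right) e^{- x}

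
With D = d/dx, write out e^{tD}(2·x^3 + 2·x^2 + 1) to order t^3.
2 t^{3} + t^{2} \left(6 x + 2\right) + 2 t x \left(3 x + 2\right) + 2 x^{3} + 2 x^{2} + 1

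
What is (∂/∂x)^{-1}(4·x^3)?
x^{4}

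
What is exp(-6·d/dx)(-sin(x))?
- \sin{\left(x - 6 \right)}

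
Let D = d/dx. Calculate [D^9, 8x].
72D^{8}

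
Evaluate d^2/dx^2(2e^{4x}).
32 e^{4 x}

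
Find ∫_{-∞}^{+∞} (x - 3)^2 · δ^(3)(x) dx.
0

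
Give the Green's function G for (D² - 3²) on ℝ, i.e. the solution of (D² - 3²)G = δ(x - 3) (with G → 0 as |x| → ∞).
-\frac{e^{-3|x - 3|}}{6}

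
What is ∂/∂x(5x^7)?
35 x^{6}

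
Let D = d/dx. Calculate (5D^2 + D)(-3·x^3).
9 x \left(- x - 10\right)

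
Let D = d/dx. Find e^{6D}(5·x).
5 x + 30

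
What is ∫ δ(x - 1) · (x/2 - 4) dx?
- \frac{7}{2}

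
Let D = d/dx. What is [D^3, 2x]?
6D^{2}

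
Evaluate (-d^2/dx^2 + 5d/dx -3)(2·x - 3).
19 - 6 x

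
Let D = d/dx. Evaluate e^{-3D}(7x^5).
7 x^{5} - 105 x^{4} + 630 x^{3} - 1890 x^{2} + 2835 x - 1701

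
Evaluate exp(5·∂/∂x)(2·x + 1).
2 x + 11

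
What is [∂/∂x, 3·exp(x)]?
3 e^{x}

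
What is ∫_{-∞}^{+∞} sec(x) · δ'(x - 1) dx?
- \tan{\left(1 \right)} \sec{\left(1 \right)}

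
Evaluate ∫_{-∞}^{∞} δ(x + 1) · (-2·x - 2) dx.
0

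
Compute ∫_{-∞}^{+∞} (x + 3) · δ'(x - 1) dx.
-1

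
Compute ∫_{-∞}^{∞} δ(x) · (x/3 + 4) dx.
4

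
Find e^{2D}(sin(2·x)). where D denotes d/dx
\sin{\left(2 x + 4 \right)}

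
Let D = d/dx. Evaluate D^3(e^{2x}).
8 e^{2 x}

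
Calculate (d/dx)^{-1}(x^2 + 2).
\frac{x^{3}}{3} + 2 x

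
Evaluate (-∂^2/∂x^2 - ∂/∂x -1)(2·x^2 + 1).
- 2 x^{2} - 4 x - 5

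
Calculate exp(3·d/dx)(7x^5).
7 x^{5} + 105 x^{4} + 630 x^{3} + 1890 x^{2} + 2835 x + 1701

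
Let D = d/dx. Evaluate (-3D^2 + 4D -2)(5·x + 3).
14 - 10 x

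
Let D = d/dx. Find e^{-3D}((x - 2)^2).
x^{2} - 10 x + 25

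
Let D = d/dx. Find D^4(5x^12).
59400 x^{8}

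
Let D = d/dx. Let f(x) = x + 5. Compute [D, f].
1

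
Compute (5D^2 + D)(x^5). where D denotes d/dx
5 x^{3} \left(x + 20\right)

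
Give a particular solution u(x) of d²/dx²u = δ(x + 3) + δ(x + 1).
\frac{|x + 3|}{2} + \frac{|x + 1|}{2}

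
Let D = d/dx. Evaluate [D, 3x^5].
15 x^{4}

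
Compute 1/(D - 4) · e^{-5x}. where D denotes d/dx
- \frac{e^{- 5 x}}{9}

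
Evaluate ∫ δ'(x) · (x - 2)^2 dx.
4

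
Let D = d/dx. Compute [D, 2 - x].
-1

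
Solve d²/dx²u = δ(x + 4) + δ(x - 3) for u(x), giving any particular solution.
\frac{|x + 4|}{2} + \frac{|x - 3|}{2}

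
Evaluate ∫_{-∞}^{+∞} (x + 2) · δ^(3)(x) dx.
0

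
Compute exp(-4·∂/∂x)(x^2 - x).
x^{2} - 9 x + 20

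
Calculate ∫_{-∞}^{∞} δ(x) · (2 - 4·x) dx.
2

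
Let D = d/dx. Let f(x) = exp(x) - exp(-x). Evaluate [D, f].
2 \cosh{\left(x \right)}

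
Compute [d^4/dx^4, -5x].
-20\frac{d^{3}}{dx^{3}}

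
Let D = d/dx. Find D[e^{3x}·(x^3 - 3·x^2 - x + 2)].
\left(3 x^{3} - 6 x^{2} - 9 x + 5\right) e^{3 x}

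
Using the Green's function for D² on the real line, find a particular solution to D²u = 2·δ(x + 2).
|x + 2|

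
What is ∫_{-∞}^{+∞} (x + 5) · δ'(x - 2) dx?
-1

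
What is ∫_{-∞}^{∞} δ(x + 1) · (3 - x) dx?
4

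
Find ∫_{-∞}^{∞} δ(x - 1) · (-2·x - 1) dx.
-3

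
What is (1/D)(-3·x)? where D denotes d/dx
- \frac{3 x^{2}}{2}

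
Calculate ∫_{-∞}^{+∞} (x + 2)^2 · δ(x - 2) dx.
16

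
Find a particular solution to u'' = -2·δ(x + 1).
-|x + 1|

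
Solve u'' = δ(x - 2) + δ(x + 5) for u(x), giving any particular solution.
\frac{|x - 2|}{2} + \frac{|x + 5|}{2}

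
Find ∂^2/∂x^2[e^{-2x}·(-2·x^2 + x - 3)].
4 \left(- 2 x^{2} + 5 x - 5\right) e^{- 2 x}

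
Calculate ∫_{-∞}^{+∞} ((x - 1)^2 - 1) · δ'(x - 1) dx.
0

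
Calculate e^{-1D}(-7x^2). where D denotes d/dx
- 7 x^{2} + 14 x - 7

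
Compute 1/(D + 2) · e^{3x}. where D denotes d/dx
\frac{e^{3 x}}{5}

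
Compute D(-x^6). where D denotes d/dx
- 6 x^{5}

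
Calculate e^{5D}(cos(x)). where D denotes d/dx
\cos{\left(x + 5 \right)}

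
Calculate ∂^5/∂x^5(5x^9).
75600 x^{4}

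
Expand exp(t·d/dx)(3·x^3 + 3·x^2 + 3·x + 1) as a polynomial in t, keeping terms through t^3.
3 t^{3} + t^{2} \left(9 x + 3\right) + 3 t \left(3 x^{2} + 2 x + 1\right) + 3 x^{3} + 3 x^{2} + 3 x + 1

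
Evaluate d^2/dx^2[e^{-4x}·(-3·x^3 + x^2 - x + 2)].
2 \left(- 24 x^{3} + 44 x^{2} - 25 x + 21\right) e^{- 4 x}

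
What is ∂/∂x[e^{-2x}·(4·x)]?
4 \left(1 - 2 x\right) e^{- 2 x}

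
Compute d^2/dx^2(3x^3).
18 x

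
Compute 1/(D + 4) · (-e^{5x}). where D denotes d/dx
- \frac{e^{5 x}}{9}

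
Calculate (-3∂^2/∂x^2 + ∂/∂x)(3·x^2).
6 x - 18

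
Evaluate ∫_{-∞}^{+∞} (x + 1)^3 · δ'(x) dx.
-3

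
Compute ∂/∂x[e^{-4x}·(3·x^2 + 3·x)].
3 \left(- 4 x^{2} - 2 x + 1\right) e^{- 4 x}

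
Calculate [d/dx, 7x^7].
49 x^{6}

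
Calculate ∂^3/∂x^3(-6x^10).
- 4320 x^{7}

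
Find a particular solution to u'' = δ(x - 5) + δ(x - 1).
\frac{|x - 5|}{2} + \frac{|x - 1|}{2}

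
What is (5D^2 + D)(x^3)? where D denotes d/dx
3 x \left(x + 10\right)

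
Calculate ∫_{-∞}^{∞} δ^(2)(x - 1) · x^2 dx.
2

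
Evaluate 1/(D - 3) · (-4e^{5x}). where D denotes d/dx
- 2 e^{5 x}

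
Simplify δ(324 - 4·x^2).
\frac{\delta(x - 9) + \delta(x + 9)}{72}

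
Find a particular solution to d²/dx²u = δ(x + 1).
\frac{|x + 1|}{2}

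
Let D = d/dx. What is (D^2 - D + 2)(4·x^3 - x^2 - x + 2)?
8 x^{3} - 14 x^{2} + 24 x + 3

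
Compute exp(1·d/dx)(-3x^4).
- 3 x^{4} - 12 x^{3} - 18 x^{2} - 12 x - 3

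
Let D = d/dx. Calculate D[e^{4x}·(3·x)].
\left(12 x + 3\right) e^{4 x}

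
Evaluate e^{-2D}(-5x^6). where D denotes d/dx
- 5 x^{6} + 60 x^{5} - 300 x^{4} + 800 x^{3} - 1200 x^{2} + 960 x - 320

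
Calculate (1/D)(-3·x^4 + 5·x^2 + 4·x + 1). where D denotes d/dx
- \frac{3 x^{5}}{5} + \frac{5 x^{3}}{3} + 2 x^{2} + x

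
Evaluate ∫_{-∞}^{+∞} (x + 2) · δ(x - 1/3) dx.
\frac{7}{3}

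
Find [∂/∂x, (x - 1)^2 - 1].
2 x - 2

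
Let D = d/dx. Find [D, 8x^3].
24 x^{2}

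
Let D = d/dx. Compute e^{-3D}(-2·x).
6 - 2 x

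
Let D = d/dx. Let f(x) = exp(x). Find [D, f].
e^{x}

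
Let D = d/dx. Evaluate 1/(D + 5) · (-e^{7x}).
- \frac{e^{7 x}}{12}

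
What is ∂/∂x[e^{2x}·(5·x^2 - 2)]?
\left(10 x^{2} + 10 x - 4\right) e^{2 x}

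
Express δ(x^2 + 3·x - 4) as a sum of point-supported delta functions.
\frac{\delta(x - 1) + \delta(x + 4)}{5}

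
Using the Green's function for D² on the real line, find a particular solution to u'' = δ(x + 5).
\frac{|x + 5|}{2}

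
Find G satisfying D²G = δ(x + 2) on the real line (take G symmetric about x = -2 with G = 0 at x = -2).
\frac{|x + 2|}{2}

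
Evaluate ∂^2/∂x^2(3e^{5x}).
75 e^{5 x}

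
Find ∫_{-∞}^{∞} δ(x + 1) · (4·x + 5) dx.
1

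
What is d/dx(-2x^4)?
- 8 x^{3}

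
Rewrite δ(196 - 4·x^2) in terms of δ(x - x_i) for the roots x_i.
\frac{\delta(x - 7) + \delta(x + 7)}{56}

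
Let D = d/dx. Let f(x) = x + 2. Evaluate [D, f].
1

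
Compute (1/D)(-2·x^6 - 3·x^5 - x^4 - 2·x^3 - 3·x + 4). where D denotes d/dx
- \frac{2 x^{7}}{7} - \frac{x^{6}}{2} - \frac{x^{5}}{5} - \frac{x^{4}}{2} - \frac{3 x^{2}}{2} + 4 x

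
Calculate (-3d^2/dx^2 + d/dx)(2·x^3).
6 x \left(x - 6\right)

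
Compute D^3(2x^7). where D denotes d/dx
420 x^{4}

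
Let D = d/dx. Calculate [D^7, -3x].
-21D^{6}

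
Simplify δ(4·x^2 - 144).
\frac{\delta(x - 6) + \delta(x + 6)}{48}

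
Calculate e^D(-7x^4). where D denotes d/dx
- 7 x^{4} - 28 x^{3} - 42 x^{2} - 28 x - 7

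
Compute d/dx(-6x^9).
- 54 x^{8}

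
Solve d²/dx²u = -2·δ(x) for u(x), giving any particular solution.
-|x|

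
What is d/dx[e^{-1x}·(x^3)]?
x^{2} \left(3 - x\right) e^{- x}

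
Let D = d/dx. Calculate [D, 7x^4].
28 x^{3}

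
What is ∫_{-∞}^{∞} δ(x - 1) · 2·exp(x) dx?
2 e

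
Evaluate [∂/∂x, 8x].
8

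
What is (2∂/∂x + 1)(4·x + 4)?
4 x + 12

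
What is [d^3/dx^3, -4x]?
-12\frac{d^{2}}{dx^{2}}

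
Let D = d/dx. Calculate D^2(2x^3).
12 x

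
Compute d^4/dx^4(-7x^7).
- 5880 x^{3}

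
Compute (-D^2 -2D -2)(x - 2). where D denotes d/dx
2 - 2 x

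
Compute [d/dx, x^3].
3 x^{2}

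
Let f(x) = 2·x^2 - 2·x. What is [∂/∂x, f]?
4 x - 2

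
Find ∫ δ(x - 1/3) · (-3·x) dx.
-1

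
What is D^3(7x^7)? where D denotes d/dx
1470 x^{4}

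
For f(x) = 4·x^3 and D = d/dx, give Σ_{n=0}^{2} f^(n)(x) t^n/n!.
4 x \left(3 t^{2} + 3 t x + x^{2}\right)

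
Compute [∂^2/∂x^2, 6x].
12\frac{d}{dx}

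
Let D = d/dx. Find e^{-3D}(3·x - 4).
3 x - 13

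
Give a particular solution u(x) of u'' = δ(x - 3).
\frac{|x - 3|}{2}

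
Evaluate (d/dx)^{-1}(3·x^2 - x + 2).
x^{3} - \frac{x^{2}}{2} + 2 x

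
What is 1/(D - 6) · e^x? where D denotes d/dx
- \frac{e^{x}}{5}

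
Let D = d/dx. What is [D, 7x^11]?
77 x^{10}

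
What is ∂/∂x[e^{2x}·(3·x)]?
\left(6 x + 3\right) e^{2 x}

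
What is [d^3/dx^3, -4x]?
-12\frac{d^{2}}{dx^{2}}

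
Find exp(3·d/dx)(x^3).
x^{3} + 9 x^{2} + 27 x + 27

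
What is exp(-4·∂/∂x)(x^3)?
x^{3} - 12 x^{2} + 48 x - 64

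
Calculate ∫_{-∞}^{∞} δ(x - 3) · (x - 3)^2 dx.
0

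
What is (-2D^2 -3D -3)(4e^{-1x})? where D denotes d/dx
- 8 e^{- x}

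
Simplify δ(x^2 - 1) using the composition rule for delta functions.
\frac{\delta(x - 1) + \delta(x + 1)}{2}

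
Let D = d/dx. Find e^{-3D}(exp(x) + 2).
e^{x - 3} + 2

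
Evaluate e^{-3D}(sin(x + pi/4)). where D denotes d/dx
\sin{\left(x - 3 + \frac{\pi}{4} \right)}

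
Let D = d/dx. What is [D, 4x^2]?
8 x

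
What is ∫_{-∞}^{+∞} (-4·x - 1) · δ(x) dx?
-1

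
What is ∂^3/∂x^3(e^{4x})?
64 e^{4 x}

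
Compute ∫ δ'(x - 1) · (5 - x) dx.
1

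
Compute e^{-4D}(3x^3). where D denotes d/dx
3 x^{3} - 36 x^{2} + 144 x - 192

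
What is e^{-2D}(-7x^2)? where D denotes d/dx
- 7 x^{2} + 28 x - 28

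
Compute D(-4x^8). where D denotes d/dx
- 32 x^{7}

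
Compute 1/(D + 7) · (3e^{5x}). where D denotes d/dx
\frac{e^{5 x}}{4}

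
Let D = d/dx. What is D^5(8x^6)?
5760 x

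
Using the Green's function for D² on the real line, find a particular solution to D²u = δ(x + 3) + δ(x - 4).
\frac{|x + 3|}{2} + \frac{|x - 4|}{2}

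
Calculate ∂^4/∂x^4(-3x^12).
- 35640 x^{8}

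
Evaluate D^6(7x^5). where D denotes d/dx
0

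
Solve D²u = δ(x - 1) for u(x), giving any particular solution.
\frac{|x - 1|}{2}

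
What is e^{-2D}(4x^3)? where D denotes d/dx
4 x^{3} - 24 x^{2} + 48 x - 32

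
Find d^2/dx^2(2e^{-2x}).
8 e^{- 2 x}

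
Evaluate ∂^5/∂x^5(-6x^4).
0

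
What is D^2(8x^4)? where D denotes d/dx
96 x^{2}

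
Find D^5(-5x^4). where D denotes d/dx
0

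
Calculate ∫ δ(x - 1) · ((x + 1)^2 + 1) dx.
5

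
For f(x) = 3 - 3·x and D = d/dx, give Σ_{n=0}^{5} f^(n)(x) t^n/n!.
- 3 t - 3 x + 3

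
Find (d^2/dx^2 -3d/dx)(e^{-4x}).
28 e^{- 4 x}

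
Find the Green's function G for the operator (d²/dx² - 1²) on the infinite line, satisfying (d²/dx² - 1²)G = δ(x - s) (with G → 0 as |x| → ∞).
-\frac{e^{-|x-s|}}{2}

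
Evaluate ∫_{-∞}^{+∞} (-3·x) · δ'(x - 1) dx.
3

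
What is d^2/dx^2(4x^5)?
80 x^{3}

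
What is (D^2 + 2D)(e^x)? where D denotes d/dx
3 e^{x}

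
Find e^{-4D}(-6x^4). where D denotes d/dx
- 6 x^{4} + 96 x^{3} - 576 x^{2} + 1536 x - 1536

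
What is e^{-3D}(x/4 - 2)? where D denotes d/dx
\frac{x}{4} - \frac{11}{4}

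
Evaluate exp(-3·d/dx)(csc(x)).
\csc{\left(x - 3 \right)}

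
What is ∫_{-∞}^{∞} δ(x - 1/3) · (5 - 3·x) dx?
4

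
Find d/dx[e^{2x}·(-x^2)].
2 x \left(- x - 1\right) e^{2 x}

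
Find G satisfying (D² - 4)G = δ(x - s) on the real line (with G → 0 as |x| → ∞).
-\frac{e^{-2|x-s|}}{4}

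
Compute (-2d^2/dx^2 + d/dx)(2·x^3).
6 x \left(x - 4\right)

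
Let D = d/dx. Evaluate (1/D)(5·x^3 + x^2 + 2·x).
\frac{5 x^{4}}{4} + \frac{x^{3}}{3} + x^{2}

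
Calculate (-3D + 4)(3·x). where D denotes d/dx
12 x - 9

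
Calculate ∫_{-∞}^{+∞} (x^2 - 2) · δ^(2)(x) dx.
2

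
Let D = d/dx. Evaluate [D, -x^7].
- 7 x^{6}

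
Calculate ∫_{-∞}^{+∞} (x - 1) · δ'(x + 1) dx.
-1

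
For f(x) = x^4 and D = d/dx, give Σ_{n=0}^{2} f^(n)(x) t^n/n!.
x^{2} \left(6 t^{2} + 4 t x + x^{2}\right)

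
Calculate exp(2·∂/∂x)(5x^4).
5 x^{4} + 40 x^{3} + 120 x^{2} + 160 x + 80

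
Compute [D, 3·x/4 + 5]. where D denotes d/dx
\frac{3}{4}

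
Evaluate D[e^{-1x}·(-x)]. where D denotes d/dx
\left(x - 1\right) e^{- x}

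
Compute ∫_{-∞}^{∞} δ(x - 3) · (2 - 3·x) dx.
-7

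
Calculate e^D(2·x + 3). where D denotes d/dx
2 x + 5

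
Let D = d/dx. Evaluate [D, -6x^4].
- 24 x^{3}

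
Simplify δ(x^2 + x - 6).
\frac{\delta(x - 2) + \delta(x + 3)}{5}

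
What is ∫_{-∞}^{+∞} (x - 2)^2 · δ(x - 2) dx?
0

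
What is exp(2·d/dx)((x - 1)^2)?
x^{2} + 2 x + 1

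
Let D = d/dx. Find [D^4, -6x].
-24D^{3}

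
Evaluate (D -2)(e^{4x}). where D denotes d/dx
2 e^{4 x}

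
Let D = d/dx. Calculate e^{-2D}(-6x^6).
- 6 x^{6} + 72 x^{5} - 360 x^{4} + 960 x^{3} - 1440 x^{2} + 1152 x - 384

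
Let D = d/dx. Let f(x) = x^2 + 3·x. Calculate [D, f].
2 x + 3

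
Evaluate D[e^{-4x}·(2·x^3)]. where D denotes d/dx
x^{2} \left(6 - 8 x\right) e^{- 4 x}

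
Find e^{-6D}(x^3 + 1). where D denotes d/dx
x^{3} - 18 x^{2} + 108 x - 215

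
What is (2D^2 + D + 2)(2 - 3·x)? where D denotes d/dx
1 - 6 x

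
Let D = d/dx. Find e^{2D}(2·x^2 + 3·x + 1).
2 x^{2} + 11 x + 15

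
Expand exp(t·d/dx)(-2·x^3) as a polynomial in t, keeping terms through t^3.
- 2 t^{3} - 6 t^{2} x - 6 t x^{2} - 2 x^{3}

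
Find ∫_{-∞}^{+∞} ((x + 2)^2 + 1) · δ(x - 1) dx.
10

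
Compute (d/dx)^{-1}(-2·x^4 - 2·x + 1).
- \frac{2 x^{5}}{5} - x^{2} + x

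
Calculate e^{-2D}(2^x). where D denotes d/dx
2^{x - 2}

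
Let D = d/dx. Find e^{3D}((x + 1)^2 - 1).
x^{2} + 8 x + 15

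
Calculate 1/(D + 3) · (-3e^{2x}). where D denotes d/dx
- \frac{3 e^{2 x}}{5}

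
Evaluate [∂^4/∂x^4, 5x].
20\frac{d^{3}}{dx^{3}}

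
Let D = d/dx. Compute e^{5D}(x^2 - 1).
x^{2} + 10 x + 24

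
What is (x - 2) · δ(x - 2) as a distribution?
0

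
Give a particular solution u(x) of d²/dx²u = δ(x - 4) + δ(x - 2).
\frac{|x - 4|}{2} + \frac{|x - 2|}{2}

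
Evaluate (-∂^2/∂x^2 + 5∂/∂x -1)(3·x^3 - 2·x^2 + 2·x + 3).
- 3 x^{3} + 47 x^{2} - 40 x + 11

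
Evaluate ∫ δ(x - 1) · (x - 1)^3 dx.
0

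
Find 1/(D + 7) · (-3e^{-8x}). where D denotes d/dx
3 e^{- 8 x}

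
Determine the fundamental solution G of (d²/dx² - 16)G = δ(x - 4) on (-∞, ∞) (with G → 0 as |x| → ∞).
-\frac{e^{-4|x - 4|}}{8}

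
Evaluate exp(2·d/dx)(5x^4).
5 x^{4} + 40 x^{3} + 120 x^{2} + 160 x + 80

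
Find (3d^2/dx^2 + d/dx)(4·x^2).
8 x + 24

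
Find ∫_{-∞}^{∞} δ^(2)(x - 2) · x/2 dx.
0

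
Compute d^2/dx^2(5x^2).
10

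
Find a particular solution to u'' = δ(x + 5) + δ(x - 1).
\frac{|x + 5|}{2} + \frac{|x - 1|}{2}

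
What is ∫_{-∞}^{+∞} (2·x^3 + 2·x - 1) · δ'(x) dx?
-2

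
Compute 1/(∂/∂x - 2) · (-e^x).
e^{x}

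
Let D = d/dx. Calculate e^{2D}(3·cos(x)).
3 \cos{\left(x + 2 \right)}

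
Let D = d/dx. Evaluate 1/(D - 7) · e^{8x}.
e^{8 x}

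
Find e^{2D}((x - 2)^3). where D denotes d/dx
x^{3}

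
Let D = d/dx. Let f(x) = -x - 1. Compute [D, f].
-1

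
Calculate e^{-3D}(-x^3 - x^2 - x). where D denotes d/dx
- x^{3} + 8 x^{2} - 22 x + 21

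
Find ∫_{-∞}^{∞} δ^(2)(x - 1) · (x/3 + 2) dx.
0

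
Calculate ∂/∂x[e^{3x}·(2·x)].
\left(6 x + 2\right) e^{3 x}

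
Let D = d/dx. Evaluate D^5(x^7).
2520 x^{2}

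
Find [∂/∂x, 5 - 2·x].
-2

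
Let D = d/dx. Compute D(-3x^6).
- 18 x^{5}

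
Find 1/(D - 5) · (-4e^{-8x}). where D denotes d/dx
\frac{4 e^{- 8 x}}{13}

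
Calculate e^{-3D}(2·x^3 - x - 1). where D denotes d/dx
2 x^{3} - 18 x^{2} + 53 x - 52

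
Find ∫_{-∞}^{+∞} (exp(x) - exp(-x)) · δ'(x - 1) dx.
- 2 \cosh{\left(1 \right)}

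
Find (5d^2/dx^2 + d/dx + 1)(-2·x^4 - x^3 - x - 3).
- 2 x^{4} - 9 x^{3} - 123 x^{2} - 31 x - 4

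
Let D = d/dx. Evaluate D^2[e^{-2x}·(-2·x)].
8 \left(1 - x\right) e^{- 2 x}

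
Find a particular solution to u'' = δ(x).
\frac{|x|}{2}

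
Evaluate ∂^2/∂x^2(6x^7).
252 x^{5}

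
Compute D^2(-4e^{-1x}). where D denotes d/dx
- 4 e^{- x}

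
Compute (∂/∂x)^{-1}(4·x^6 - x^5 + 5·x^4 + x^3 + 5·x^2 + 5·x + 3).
\frac{4 x^{7}}{7} - \frac{x^{6}}{6} + x^{5} + \frac{x^{4}}{4} + \frac{5 x^{3}}{3} + \frac{5 x^{2}}{2} + 3 x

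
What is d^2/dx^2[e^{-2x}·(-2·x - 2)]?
- 8 x e^{- 2 x}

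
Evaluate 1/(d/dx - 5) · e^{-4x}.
- \frac{e^{- 4 x}}{9}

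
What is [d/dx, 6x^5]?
30 x^{4}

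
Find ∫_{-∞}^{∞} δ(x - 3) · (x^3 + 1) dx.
28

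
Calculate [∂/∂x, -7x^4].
- 28 x^{3}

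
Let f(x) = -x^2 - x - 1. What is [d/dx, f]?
- 2 x - 1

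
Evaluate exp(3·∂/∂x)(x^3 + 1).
x^{3} + 9 x^{2} + 27 x + 28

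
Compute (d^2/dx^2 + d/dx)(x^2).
2 x + 2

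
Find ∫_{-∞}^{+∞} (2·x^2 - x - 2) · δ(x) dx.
-2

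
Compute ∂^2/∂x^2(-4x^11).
- 440 x^{9}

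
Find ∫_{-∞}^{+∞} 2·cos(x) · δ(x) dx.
2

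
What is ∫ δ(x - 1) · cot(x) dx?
\cot{\left(1 \right)}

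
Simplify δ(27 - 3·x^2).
\frac{\delta(x - 3) + \delta(x + 3)}{18}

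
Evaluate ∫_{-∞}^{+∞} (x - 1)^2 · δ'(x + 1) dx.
4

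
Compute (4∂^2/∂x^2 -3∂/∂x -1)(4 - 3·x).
3 x + 5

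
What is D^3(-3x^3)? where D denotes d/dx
-18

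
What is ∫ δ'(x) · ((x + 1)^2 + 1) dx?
-2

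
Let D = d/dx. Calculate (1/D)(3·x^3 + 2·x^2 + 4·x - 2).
\frac{3 x^{4}}{4} + \frac{2 x^{3}}{3} + 2 x^{2} - 2 x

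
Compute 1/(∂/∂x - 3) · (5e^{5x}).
\frac{5 e^{5 x}}{2}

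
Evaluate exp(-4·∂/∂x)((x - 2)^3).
x^{3} - 18 x^{2} + 108 x - 216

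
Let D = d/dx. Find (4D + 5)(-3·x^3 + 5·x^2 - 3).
- 15 x^{3} - 11 x^{2} + 40 x - 15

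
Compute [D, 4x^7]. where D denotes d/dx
28 x^{6}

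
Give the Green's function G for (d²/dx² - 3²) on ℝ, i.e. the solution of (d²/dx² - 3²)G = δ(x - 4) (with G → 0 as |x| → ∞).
-\frac{e^{-3|x - 4|}}{6}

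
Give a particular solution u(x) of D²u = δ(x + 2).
\frac{|x + 2|}{2}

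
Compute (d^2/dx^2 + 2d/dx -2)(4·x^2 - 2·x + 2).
4 x \left(5 - 2 x\right)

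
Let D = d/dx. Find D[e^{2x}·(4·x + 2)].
8 \left(x + 1\right) e^{2 x}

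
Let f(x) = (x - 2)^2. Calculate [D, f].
2 x - 4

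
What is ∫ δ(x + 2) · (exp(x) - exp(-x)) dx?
- 2 \sinh{\left(2 \right)}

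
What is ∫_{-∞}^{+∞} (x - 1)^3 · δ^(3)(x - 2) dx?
-6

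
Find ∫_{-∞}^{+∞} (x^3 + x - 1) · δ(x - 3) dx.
29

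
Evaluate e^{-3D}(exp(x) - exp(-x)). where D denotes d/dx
- e^{3 - x} + e^{x - 3}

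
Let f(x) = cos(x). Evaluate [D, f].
- \sin{\left(x \right)}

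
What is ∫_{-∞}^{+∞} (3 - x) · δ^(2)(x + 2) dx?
0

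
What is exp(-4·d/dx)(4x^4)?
4 x^{4} - 64 x^{3} + 384 x^{2} - 1024 x + 1024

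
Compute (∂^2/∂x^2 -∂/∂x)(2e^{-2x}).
12 e^{- 2 x}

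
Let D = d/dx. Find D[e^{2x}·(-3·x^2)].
6 x \left(- x - 1\right) e^{2 x}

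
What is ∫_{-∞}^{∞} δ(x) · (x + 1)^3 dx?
1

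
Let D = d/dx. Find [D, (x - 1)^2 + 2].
2 x - 2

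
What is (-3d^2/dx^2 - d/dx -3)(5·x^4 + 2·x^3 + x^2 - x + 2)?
- 15 x^{4} - 26 x^{3} - 189 x^{2} - 35 x - 11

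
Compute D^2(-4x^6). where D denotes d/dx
- 120 x^{4}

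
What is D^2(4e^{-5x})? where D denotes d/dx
100 e^{- 5 x}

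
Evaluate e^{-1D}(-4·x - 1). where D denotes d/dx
3 - 4 x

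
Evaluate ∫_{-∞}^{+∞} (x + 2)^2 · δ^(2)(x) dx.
2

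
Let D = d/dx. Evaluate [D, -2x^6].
- 12 x^{5}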